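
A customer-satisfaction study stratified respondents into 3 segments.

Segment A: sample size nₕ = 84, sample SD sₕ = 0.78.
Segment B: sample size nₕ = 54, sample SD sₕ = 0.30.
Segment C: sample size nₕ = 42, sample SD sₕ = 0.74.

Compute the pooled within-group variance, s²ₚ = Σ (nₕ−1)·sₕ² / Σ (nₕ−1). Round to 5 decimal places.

0.43909

Degrees of freedom: 83 + 53 + 41 = 177.
Σ(nₕ−1)sₕ² = 83·0.6084 + 53·0.09 + 41·0.5476 = 77.7188.
s²ₚ = 77.7188 / 177 = 0.4390893... → 0.43909.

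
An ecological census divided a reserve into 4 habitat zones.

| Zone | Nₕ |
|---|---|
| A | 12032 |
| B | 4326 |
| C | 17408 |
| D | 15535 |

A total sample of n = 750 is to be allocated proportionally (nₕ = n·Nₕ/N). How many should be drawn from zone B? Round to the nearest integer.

66

Share of zone B = 4326/49301 = 0.08775.
Allocate 750 × 0.08775 = 65.810... → 66.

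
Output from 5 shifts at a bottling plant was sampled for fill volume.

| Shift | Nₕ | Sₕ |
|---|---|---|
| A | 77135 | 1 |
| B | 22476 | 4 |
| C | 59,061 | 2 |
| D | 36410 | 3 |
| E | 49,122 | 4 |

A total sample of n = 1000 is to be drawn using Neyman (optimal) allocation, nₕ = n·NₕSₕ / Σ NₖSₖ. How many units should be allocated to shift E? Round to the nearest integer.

A: NₕSₕ = 77135·1 = 77135
B: NₕSₕ = 22476·4 = 89904
C: NₕSₕ = 59061·2 = 118122
D: NₕSₕ = 36410·3 = 109230
E: NₕSₕ = 49122·4 = 196488
Σ NₕSₕ = 590879.
n_E = 1000·196488/590879 = 332.535... → 333.

333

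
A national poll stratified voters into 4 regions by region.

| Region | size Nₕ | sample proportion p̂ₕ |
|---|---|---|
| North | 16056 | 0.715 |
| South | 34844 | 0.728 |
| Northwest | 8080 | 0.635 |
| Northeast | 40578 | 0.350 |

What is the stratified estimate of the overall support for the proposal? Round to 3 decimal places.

0.564

Wₕ = Nₕ/N with N = 99558: 0.1613, 0.3500, 0.0812, 0.4076.
p̂_st = 0.1613·0.715 + 0.3500·0.728 + 0.0812·0.635 + 0.4076·0.350 ≈ 0.56429... → 0.564.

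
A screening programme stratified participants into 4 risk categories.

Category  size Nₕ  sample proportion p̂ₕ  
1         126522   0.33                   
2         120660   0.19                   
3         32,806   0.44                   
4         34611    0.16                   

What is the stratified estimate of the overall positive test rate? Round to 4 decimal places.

N = 126522 + 120660 + 32806 + 34611 = 314599.
Overall proportion = Σ (Nₕ/N)·p̂ₕ.
Σ Nₕp̂ₕ = 41752.26 + 22925.4 + 14434.64 + 5537.76 = 84650.06.
84650.06 / 314599 = 0.269073... → 0.2691.

0.2691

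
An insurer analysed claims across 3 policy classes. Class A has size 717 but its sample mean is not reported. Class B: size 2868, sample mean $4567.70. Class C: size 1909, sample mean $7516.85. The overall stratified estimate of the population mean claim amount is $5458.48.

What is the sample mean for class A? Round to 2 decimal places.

Σ Nₕx̄ₕ = N·μ, so 717·x̄_A = 5494·5458.48 − (2868·4567.70 + 1909·7516.85).
= 29988889.12 − 27449830.25 = 2539058.87.
x̄_A = 2539058.87 / 717 = 3541.2258... → 3541.23.

3541.23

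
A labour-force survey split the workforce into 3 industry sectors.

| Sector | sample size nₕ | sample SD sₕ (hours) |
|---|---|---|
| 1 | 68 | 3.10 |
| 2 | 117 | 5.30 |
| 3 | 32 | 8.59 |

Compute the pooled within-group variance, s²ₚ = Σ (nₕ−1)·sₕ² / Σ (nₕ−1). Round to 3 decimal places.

28.924

Degrees of freedom: 67 + 116 + 31 = 214.
Σ(nₕ−1)sₕ² = 67·9.61 + 116·28.09 + 31·73.7881 = 6189.7411.
s²ₚ = 6189.7411 / 214 = 28.92402... → 28.924.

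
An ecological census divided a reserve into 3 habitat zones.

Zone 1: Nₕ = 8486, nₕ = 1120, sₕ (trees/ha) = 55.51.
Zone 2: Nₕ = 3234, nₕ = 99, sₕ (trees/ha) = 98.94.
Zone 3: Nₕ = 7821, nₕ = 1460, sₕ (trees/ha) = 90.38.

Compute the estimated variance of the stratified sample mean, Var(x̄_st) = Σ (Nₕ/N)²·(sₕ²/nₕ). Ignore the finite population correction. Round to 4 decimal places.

4.1234

N = 19541; Wₕ = Nₕ/N.
zone 1: (8486/19541)²·55.51²/1120 = 0.5188441
zone 2: (3234/19541)²·98.94²/99 = 2.7082895
zone 3: (7821/19541)²·90.38²/1460 = 0.8962369
Sum = 4.1233705 → 4.1234.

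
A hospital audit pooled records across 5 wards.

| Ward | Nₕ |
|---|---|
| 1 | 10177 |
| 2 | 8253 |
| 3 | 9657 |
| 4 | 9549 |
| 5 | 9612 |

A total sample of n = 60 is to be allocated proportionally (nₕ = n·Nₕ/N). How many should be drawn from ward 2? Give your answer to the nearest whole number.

N = 10177 + 8253 + 9657 + 9549 + 9612 = 47248.
n_2 = 60·8253/47248 = 10.480... → 10.

10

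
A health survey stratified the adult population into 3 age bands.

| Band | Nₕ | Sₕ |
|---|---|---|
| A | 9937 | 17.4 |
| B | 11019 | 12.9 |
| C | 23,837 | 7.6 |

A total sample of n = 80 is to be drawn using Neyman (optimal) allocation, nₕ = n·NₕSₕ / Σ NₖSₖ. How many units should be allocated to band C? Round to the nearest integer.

29

A: NₕSₕ = 9937·17.4 = 172903.8
B: NₕSₕ = 11019·12.9 = 142145.1
C: NₕSₕ = 23837·7.6 = 181161.2
Σ NₕSₕ = 496210.1.
n_C = 80·181161.2/496210.1 = 29.207... → 29.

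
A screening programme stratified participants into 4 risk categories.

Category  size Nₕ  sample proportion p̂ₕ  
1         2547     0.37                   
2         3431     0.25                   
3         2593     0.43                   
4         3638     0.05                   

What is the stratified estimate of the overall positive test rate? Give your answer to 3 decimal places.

0.254

N = 2547 + 3431 + 2593 + 3638 = 12209.
Overall proportion = Σ (Nₕ/N)·p̂ₕ.
Σ Nₕp̂ₕ = 942.39 + 857.75 + 1114.99 + 181.9 = 3097.03.
3097.03 / 12209 = 0.25367... → 0.254.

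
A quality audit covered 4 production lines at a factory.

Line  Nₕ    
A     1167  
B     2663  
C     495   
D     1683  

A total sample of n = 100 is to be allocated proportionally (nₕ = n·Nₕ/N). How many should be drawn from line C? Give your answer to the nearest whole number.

Share of line C = 495/6008 = 0.08239.
Allocate 100 × 0.08239 = 8.239... → 8.

8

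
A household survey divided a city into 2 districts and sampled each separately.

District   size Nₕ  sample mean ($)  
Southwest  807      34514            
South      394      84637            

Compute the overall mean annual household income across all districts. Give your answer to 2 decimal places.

N = 1201; weights Wₕ = Nₕ/N = (0.6719, 0.3281).
x̄_st = Σ Wₕ·x̄ₕ = 0.6719·34514 + 0.3281·84637 ≈ 50957.3489...
→ 50957.35.

50957.35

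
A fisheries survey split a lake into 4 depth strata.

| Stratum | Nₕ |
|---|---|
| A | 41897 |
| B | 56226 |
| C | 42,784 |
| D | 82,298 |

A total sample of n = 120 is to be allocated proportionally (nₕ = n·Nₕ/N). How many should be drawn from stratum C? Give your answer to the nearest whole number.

23

Share of stratum C = 42784/223205 = 0.19168.
Allocate 120 × 0.19168 = 23.002... → 23.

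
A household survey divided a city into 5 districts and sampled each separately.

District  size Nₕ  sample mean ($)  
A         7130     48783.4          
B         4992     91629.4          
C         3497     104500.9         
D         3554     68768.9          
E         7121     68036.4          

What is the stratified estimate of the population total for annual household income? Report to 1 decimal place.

Population total = Σ Nₕ·x̄ₕ (each stratum's size times its mean).
7130·48783.4 + 4992·91629.4 + 3497·104500.9 + 3554·68768.9 + 7121·68036.4 = 347825642 + 457413964.8 + 365439647.3 + 244404670.6 + 484487204.4 = 1899571129.1.

1899571129.1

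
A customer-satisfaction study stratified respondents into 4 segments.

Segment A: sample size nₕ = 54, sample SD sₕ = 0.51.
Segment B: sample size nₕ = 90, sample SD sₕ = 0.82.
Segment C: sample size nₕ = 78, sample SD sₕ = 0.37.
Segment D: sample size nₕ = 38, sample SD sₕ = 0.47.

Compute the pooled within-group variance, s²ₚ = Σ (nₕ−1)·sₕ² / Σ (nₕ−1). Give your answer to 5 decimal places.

0.36072

Degrees of freedom: 53 + 89 + 77 + 37 = 256.
Σ(nₕ−1)sₕ² = 53·0.2601 + 89·0.6724 + 77·0.1369 + 37·0.2209 = 92.3435.
s²ₚ = 92.3435 / 256 = 0.3607168... → 0.36072.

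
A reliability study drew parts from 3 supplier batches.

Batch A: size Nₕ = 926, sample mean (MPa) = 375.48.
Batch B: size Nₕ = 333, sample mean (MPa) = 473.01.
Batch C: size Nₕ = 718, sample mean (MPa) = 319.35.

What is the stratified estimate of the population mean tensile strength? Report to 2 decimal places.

N = 926 + 333 + 718 = 1977.
The stratified mean weights each stratum mean by its population share Nₕ/N.
Σ Nₕx̄ₕ = 926·375.48 + 333·473.01 + 718·319.35 = 347694.48 + 157512.33 + 229293.3 = 734500.11.
Divide by N: 734500.11 / 1977 = 371.5226... → 371.52.

371.52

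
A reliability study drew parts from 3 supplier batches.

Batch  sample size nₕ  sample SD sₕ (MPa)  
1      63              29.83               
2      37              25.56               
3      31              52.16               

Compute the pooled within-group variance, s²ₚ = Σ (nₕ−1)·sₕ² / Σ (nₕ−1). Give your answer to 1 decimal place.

1252.4

1: (63−1)·29.83² = 62·889.8289 = 55169.3918
2: (37−1)·25.56² = 36·653.3136 = 23519.2896
3: (31−1)·52.16² = 30·2720.6656 = 81619.968
Numerator = 160308.6494; denominator = Σ(nₕ−1) = 128.
s²ₚ = 160308.6494/128 = 1252.411... → 1252.4.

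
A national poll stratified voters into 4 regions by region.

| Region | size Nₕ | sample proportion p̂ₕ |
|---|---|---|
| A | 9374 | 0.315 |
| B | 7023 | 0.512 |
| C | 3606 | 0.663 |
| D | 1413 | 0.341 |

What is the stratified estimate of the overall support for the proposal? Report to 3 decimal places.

Wₕ = Nₕ/N with N = 21416: 0.4377, 0.3279, 0.1684, 0.0660.
p̂_st = 0.4377·0.315 + 0.3279·0.512 + 0.1684·0.663 + 0.0660·0.341 ≈ 0.43991... → 0.440.

0.440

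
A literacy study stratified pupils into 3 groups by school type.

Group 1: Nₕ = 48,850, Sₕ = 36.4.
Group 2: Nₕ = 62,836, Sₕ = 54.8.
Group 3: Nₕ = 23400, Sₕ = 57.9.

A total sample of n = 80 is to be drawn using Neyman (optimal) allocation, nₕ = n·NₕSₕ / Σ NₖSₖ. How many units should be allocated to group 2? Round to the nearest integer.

42

Σ NₕSₕ = 48850·36.4 + 62836·54.8 + 23400·57.9 = 6576412.8.
Share for 2: 3443412.8/6576412.8 = 0.52360.
n_2 = 80 × 0.52360 = 41.888... → 42.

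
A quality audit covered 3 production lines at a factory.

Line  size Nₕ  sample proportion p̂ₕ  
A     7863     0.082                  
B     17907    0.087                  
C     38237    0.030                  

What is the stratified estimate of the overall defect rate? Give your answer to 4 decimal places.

Wₕ = Nₕ/N with N = 64007: 0.1228, 0.2798, 0.5974.
p̂_st = 0.1228·0.082 + 0.2798·0.087 + 0.5974·0.030 ≈ 0.052335... → 0.0523.

0.0523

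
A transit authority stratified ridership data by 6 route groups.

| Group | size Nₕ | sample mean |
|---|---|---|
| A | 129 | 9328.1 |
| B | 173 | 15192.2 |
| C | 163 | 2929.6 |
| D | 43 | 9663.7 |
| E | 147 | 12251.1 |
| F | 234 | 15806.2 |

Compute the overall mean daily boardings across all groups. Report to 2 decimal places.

N = 129 + 173 + 163 + 43 + 147 + 234 = 889.
The stratified mean weights each stratum mean by its population share Nₕ/N.
Σ Nₕx̄ₕ = 129·9328.1 + 173·15192.2 + 163·2929.6 + 43·9663.7 + 147·12251.1 + 234·15806.2 = 1203324.9 + 2628250.6 + 477524.8 + 415539.1 + 1800911.7 + 3698650.8 = 10224201.9.
Divide by N: 10224201.9 / 889 = 11500.7895... → 11500.79.

11500.79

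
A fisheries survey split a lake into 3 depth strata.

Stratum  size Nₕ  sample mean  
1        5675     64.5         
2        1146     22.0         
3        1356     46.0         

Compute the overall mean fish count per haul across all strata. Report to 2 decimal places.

55.48

x̄_st = (Σ Nₕx̄ₕ) / (Σ Nₕ) = (5675·64.5 + 1146·22.0 + 1356·46.0) / 8177
= 453625.5 / 8177 = 55.4758... → 55.48.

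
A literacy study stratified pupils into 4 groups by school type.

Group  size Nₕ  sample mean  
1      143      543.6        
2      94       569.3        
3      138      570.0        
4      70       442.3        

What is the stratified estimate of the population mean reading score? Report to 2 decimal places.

541.28

N = 445; weights Wₕ = Nₕ/N = (0.3213, 0.2112, 0.3101, 0.1573).
x̄_st = Σ Wₕ·x̄ₕ = 0.3213·543.6 + 0.2112·569.3 + 0.3101·570.0 + 0.1573·442.3 ≈ 541.2809...
→ 541.28.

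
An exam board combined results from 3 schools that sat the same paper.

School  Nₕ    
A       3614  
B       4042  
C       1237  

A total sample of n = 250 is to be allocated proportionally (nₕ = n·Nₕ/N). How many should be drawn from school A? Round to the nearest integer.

102

Share of school A = 3614/8893 = 0.40639.
Allocate 250 × 0.40639 = 101.597... → 102.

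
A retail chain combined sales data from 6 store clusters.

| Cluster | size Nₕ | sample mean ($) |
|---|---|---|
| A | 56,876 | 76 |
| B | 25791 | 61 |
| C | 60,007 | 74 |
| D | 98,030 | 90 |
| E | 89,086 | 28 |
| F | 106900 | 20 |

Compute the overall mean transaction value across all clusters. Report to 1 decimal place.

N = 56876 + 25791 + 60007 + 98030 + 89086 + 106900 = 436690.
Weight each subgroup mean by Nₕ/N and sum.
Σ Nₕx̄ₕ = 56876·76 + 25791·61 + 60007·74 + 98030·90 + 89086·28 + 106900·20 = 4322576 + 1573251 + 4440518 + 8822700 + 2494408 + 2138000 = 23791453.
Divide by N: 23791453 / 436690 = 54.481... → 54.5.

54.5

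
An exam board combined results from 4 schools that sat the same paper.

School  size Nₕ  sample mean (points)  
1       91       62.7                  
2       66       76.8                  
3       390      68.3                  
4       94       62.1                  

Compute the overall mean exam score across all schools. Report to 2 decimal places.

N = 91 + 66 + 390 + 94 = 641.
Overall mean = Σ (Nₕ/N)·x̄ₕ — weight by population share, not a simple average.
Σ Nₕx̄ₕ = 91·62.7 + 66·76.8 + 390·68.3 + 94·62.1 = 5705.7 + 5068.8 + 26637 + 5837.4 = 43248.9.
Divide by N: 43248.9 / 641 = 67.4710... → 67.47.

67.47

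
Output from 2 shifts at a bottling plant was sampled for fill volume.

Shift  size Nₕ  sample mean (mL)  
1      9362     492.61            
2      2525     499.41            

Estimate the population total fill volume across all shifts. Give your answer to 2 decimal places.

5872825.07

Population total = Σ Nₕ·x̄ₕ (each stratum's size times its mean).
9362·492.61 + 2525·499.41 = 4611814.82 + 1261010.25 = 5872825.07.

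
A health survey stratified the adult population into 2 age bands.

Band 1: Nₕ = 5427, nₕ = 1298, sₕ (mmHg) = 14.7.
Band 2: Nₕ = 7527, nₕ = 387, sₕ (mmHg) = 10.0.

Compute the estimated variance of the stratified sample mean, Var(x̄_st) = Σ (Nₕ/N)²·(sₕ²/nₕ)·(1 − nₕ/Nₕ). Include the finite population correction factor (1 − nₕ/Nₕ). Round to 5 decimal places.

0.10499

N = 12954; Wₕ = Nₕ/N.
band 1: (5427/12954)²·14.7²/1298·(1 − 1298/5427) = 0.02223089
band 2: (7527/12954)²·10.0²/387·(1 − 387/7527) = 0.08275636
Sum = 0.10498725 → 0.10499.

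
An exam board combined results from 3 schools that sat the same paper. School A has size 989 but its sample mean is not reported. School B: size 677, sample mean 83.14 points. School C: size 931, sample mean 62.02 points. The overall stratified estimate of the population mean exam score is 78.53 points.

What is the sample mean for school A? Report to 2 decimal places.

90.92

N = 989 + 677 + 931 = 2597.
Overall total = μ·N = 78.53·2597 = 203942.41.
Subtract the known strata: 677·83.14 + 931·62.02 = 114026.4.
Remaining total for school A: 203942.41 − 114026.4 = 89916.01.
Divide by its size: 89916.01 / 989 = 90.9161... → 90.92.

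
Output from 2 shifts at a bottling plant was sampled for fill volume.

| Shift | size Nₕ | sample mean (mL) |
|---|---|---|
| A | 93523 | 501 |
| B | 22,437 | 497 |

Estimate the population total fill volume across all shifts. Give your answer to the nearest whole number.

A: 93523·501 = 46855023
B: 22437·497 = 11151189
τ̂ = Σ Nₕx̄ₕ = 58006212.

58006212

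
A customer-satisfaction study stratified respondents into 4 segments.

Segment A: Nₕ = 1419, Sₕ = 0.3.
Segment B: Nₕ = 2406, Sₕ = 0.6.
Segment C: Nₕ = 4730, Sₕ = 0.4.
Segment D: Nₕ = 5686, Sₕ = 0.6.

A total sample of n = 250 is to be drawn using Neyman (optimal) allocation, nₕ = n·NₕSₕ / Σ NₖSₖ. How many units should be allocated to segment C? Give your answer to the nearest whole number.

A: NₕSₕ = 1419·0.3 = 425.7
B: NₕSₕ = 2406·0.6 = 1443.6
C: NₕSₕ = 4730·0.4 = 1892
D: NₕSₕ = 5686·0.6 = 3411.6
Σ NₕSₕ = 7172.9.
n_C = 250·1892/7172.9 = 65.943... → 66.

66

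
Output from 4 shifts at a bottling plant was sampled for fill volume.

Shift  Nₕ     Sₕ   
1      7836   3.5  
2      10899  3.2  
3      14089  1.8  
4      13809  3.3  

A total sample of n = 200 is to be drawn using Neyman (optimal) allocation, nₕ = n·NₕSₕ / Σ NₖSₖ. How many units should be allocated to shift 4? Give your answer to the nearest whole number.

68

1: NₕSₕ = 7836·3.5 = 27426
2: NₕSₕ = 10899·3.2 = 34876.8
3: NₕSₕ = 14089·1.8 = 25360.2
4: NₕSₕ = 13809·3.3 = 45569.7
Σ NₕSₕ = 133232.7.
n_4 = 200·45569.7/133232.7 = 68.406... → 68.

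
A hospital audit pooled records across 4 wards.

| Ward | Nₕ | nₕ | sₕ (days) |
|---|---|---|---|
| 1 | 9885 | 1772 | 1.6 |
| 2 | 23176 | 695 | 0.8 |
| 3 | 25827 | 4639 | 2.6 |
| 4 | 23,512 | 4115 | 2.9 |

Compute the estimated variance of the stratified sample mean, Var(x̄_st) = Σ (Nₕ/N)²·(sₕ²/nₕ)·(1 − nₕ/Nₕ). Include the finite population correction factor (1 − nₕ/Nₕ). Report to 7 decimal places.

N = 82400; Wₕ = Nₕ/N.
ward 1: (9885/82400)²·1.6²/1772·(1 − 1772/9885) = 0.0000170640
ward 2: (23176/82400)²·0.8²/695·(1 − 695/23176) = 0.0000706635
ward 3: (25827/82400)²·2.6²/4639·(1 − 4639/25827) = 0.0001174443
ward 4: (23512/82400)²·2.9²/4115·(1 − 4115/23512) = 0.0001372764
Sum = 0.0003424481 → 0.0003424.

0.0003424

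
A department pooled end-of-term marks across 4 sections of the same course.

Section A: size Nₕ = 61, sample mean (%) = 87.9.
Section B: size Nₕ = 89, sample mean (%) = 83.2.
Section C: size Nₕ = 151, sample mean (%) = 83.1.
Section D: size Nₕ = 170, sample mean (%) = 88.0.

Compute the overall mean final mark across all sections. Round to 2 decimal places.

85.51

N = 61 + 89 + 151 + 170 = 471.
The stratified mean weights each stratum mean by its population share Nₕ/N.
Σ Nₕx̄ₕ = 61·87.9 + 89·83.2 + 151·83.1 + 170·88.0 = 5361.9 + 7404.8 + 12548.1 + 14960 = 40274.8.
Divide by N: 40274.8 / 471 = 85.5091... → 85.51.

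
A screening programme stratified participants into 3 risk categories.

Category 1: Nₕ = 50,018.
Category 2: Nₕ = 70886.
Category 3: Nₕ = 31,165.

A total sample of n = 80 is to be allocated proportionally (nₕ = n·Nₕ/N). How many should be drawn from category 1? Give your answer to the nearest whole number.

26

N = 50018 + 70886 + 31165 = 152069.
n_1 = 80·50018/152069 = 26.313... → 26.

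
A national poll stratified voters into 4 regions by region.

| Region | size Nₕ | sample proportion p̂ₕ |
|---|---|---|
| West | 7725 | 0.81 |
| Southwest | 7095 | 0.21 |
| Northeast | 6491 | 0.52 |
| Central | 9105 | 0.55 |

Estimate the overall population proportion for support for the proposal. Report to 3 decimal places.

0.530

N = 7725 + 7095 + 6491 + 9105 = 30416.
Overall proportion = Σ (Nₕ/N)·p̂ₕ.
Σ Nₕp̂ₕ = 6257.25 + 1489.95 + 3375.32 + 5007.75 = 16130.27.
16130.27 / 30416 = 0.53032... → 0.530.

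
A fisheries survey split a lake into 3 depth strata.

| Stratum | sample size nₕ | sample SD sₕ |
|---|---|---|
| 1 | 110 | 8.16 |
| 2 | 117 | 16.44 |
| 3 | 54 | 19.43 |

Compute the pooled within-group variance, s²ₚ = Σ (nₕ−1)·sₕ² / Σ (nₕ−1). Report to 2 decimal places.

210.86

1: (110−1)·8.16² = 109·66.5856 = 7257.8304
2: (117−1)·16.44² = 116·270.2736 = 31351.7376
3: (54−1)·19.43² = 53·377.5249 = 20008.8197
Numerator = 58618.3877; denominator = Σ(nₕ−1) = 278.
s²ₚ = 58618.3877/278 = 210.8575... → 210.86.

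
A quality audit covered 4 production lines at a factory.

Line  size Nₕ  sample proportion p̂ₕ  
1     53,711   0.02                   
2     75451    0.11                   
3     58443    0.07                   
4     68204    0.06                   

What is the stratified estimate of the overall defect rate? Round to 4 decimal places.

0.0686

N = 53711 + 75451 + 58443 + 68204 = 255809.
Overall proportion = Σ (Nₕ/N)·p̂ₕ.
Σ Nₕp̂ₕ = 1074.22 + 8299.61 + 4091.01 + 4092.24 = 17557.08.
17557.08 / 255809 = 0.068634... → 0.0686.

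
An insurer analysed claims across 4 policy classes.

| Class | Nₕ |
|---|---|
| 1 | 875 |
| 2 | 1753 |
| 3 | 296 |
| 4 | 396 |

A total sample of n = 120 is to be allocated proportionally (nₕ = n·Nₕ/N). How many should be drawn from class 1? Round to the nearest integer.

Share of class 1 = 875/3320 = 0.26355.
Allocate 120 × 0.26355 = 31.627... → 32.

32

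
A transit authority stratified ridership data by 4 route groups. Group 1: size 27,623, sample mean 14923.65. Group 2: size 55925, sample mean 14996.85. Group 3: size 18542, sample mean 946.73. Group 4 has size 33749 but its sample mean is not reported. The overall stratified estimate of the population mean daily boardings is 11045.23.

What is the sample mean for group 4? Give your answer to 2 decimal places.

Σ Nₕx̄ₕ = N·μ, so 33749·x̄_4 = 135839·11045.23 − (27623·14923.65 + 55925·14996.85 + 18542·946.73).
= 1500372997.97 − 1268489087.86 = 231883910.11.
x̄_4 = 231883910.11 / 33749 = 6870.8380... → 6870.84.

6870.84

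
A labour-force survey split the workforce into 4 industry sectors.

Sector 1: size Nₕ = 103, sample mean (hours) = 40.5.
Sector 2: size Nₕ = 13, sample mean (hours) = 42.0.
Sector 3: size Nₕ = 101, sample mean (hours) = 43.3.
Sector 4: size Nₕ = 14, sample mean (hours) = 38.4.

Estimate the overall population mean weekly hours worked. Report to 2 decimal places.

x̄_st = (Σ Nₕx̄ₕ) / (Σ Nₕ) = (103·40.5 + 13·42.0 + 101·43.3 + 14·38.4) / 231
= 9628.4 / 231 = 41.6814... → 41.68.

41.68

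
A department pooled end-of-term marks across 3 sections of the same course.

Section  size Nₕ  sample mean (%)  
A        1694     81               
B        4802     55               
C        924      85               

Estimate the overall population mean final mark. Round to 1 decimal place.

64.7

N = 1694 + 4802 + 924 = 7420.
Weight each subgroup mean by Nₕ/N and sum.
Σ Nₕx̄ₕ = 1694·81 + 4802·55 + 924·85 = 137214 + 264110 + 78540 = 479864.
Divide by N: 479864 / 7420 = 64.672... → 64.7.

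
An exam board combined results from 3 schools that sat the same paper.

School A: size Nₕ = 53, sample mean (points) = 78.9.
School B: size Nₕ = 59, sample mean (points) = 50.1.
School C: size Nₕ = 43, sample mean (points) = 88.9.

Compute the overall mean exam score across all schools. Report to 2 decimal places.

x̄_st = (Σ Nₕx̄ₕ) / (Σ Nₕ) = (53·78.9 + 59·50.1 + 43·88.9) / 155
= 10960.3 / 155 = 70.7116... → 70.71.

70.71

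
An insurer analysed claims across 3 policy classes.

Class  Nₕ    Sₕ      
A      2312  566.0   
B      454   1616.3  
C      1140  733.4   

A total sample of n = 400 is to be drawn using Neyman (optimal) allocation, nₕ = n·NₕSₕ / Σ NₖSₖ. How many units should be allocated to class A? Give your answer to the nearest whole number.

Σ NₕSₕ = 2312·566.0 + 454·1616.3 + 1140·733.4 = 2878468.2.
Share for A: 1308592/2878468.2 = 0.45461.
n_A = 400 × 0.45461 = 181.846... → 182.

182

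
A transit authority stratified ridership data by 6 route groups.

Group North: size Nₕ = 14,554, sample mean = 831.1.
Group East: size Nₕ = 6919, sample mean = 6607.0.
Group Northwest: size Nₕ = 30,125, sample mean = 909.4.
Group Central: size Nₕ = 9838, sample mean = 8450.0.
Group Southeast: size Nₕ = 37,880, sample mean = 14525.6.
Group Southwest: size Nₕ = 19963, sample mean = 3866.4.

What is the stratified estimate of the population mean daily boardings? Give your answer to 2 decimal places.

N = 14554 + 6919 + 30125 + 9838 + 37880 + 19963 = 119279.
The stratified mean weights each stratum mean by its population share Nₕ/N.
Σ Nₕx̄ₕ = 14554·831.1 + 6919·6607.0 + 30125·909.4 + 9838·8450.0 + 37880·14525.6 + 19963·3866.4 = 12095829.4 + 45713833 + 27395675 + 83131100 + 550229728 + 77184943.2 = 795751108.6.
Divide by N: 795751108.6 / 119279 = 6671.3429... → 6671.34.

6671.34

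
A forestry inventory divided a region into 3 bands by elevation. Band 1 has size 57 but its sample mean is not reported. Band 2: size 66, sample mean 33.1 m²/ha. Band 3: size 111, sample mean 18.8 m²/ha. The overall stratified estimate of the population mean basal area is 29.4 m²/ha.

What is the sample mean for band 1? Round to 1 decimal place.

45.8

Σ Nₕx̄ₕ = N·μ, so 57·x̄_1 = 234·29.4 − (66·33.1 + 111·18.8).
= 6879.6 − 4271.4 = 2608.2.
x̄_1 = 2608.2 / 57 = 45.758... → 45.8.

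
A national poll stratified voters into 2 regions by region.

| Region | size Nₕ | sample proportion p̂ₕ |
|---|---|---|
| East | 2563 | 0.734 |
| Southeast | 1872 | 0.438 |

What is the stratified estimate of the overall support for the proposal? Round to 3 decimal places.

0.609

N = 2563 + 1872 = 4435.
Overall proportion = Σ (Nₕ/N)·p̂ₕ.
Σ Nₕp̂ₕ = 1881.242 + 819.936 = 2701.178.
2701.178 / 4435 = 0.60906... → 0.609.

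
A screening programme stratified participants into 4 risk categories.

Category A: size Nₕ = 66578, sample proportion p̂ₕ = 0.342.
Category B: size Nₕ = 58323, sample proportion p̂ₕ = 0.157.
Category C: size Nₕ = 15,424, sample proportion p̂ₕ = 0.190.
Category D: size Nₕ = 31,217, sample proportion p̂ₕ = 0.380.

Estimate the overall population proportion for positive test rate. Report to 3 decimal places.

Wₕ = Nₕ/N with N = 171542: 0.3881, 0.3400, 0.0899, 0.1820.
p̂_st = 0.3881·0.342 + 0.3400·0.157 + 0.0899·0.190 + 0.1820·0.380 ≈ 0.27235... → 0.272.

0.272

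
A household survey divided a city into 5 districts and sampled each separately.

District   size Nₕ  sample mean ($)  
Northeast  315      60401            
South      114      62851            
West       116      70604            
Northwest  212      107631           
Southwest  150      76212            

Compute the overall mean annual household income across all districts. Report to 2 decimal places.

75668.10

x̄_st = (Σ Nₕx̄ₕ) / (Σ Nₕ) = (315·60401 + 114·62851 + 116·70604 + 212·107631 + 150·76212) / 907
= 68630965 / 907 = 75668.0981... → 75668.10.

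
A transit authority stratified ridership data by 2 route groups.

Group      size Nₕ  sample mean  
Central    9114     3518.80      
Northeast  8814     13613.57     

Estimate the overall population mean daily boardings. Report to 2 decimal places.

x̄_st = (Σ Nₕx̄ₕ) / (Σ Nₕ) = (9114·3518.80 + 8814·13613.57) / 17928
= 152060349.18 / 17928 = 8481.7241... → 8481.72.

8481.72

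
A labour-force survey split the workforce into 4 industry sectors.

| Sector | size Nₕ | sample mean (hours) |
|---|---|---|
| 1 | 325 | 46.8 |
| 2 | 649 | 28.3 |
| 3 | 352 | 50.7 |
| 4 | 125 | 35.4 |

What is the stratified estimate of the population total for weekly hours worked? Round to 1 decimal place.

1: 325·46.8 = 15210
2: 649·28.3 = 18366.7
3: 352·50.7 = 17846.4
4: 125·35.4 = 4425
τ̂ = Σ Nₕx̄ₕ = 55848.1.

55848.1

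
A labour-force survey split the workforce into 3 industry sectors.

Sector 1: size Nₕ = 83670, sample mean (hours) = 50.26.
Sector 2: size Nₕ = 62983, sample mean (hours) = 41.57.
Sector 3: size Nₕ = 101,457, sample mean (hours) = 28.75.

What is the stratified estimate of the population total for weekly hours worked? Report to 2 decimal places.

1: 83670·50.26 = 4205254.2
2: 62983·41.57 = 2618203.31
3: 101457·28.75 = 2916888.75
τ̂ = Σ Nₕx̄ₕ = 9740346.26.

9740346.26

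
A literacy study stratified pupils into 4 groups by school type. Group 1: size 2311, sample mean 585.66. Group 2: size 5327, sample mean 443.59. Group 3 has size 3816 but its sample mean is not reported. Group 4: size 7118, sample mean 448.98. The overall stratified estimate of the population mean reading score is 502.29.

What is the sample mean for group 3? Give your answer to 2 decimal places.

633.18

Σ Nₕx̄ₕ = N·μ, so 3816·x̄_3 = 18572·502.29 − (2311·585.66 + 5327·443.59 + 7118·448.98).
= 9328529.88 − 6912303.83 = 2416226.05.
x̄_3 = 2416226.05 / 3816 = 633.1829... → 633.18.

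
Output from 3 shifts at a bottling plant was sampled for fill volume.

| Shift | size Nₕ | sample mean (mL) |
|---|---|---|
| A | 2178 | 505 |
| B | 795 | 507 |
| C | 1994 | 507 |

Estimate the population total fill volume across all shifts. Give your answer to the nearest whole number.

2513913

Estimate total by summing Nₕ·x̄ₕ over strata.
2178·505 + 795·507 + 1994·507 = 1099890 + 403065 + 1010958 = 2513913.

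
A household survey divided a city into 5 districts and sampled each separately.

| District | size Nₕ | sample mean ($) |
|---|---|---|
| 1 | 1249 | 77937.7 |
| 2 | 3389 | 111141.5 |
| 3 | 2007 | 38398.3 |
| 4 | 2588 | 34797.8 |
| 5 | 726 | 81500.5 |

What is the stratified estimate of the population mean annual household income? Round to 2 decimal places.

70317.72

N = 9959; weights Wₕ = Nₕ/N = (0.1254, 0.3403, 0.2015, 0.2599, 0.0729).
x̄_st = Σ Wₕ·x̄ₕ = 0.1254·77937.7 + 0.3403·111141.5 + 0.2015·38398.3 + 0.2599·34797.8 + 0.0729·81500.5 ≈ 70317.7215...
→ 70317.72.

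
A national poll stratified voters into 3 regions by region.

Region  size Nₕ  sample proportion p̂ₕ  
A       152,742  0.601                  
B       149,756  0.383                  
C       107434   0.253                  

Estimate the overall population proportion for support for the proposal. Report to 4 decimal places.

Wₕ = Nₕ/N with N = 409932: 0.3726, 0.3653, 0.2621.
p̂_st = 0.3726·0.601 + 0.3653·0.383 + 0.2621·0.253 ≈ 0.430157... → 0.4302.

0.4302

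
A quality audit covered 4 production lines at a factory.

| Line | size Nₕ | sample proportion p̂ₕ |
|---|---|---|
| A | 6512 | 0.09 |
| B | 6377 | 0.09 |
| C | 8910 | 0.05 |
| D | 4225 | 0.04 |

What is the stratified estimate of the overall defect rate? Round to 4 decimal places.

Wₕ = Nₕ/N with N = 26024: 0.2502, 0.2450, 0.3424, 0.1624.
p̂_st = 0.2502·0.09 + 0.2450·0.09 + 0.3424·0.05 + 0.1624·0.04 ≈ 0.068187... → 0.0682.

0.0682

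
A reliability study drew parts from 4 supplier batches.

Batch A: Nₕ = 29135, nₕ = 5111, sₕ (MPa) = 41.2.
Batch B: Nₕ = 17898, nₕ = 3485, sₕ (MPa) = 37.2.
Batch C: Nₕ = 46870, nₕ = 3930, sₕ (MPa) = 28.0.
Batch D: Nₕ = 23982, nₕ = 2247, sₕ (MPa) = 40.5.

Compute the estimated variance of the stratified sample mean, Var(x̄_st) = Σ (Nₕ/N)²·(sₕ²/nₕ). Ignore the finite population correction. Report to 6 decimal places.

0.091185

N = 117885. Term for each stratum: Wₕ²sₕ²/nₕ.
Var(x̄_st) = 0.020286237 + 0.009153243 + 0.031535253 + 0.030210692 = 0.091185426 → 0.091185.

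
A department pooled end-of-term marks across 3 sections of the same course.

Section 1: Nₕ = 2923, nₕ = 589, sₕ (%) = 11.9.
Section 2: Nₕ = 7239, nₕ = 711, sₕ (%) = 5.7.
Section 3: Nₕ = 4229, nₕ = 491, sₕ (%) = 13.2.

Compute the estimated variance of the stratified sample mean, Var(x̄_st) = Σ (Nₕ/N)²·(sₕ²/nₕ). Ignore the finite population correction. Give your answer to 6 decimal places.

0.052126

N = 14391; Wₕ = Nₕ/N.
section 1: (2923/14391)²·11.9²/589 = 0.009918690
section 2: (7239/14391)²·5.7²/711 = 0.011562595
section 3: (4229/14391)²·13.2²/491 = 0.030645012
Sum = 0.052126297 → 0.052126.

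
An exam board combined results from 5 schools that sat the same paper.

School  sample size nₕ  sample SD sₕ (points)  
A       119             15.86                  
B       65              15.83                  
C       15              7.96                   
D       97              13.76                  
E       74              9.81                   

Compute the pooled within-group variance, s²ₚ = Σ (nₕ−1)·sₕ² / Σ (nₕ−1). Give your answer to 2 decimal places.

196.73

Degrees of freedom: 118 + 64 + 14 + 96 + 73 = 365.
Σ(nₕ−1)sₕ² = 118·251.5396 + 64·250.5889 + 14·63.3616 + 96·189.3376 + 73·96.2361 = 71808.0697.
s²ₚ = 71808.0697 / 365 = 196.7344... → 196.73.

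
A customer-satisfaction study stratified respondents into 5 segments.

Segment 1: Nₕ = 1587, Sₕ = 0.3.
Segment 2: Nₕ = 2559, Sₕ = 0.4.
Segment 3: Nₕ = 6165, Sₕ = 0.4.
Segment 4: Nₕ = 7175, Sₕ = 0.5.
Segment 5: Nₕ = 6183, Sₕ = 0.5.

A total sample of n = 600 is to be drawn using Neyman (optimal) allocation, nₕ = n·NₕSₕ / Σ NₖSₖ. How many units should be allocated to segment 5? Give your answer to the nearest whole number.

Σ NₕSₕ = 1587·0.3 + 2559·0.4 + 6165·0.4 + 7175·0.5 + 6183·0.5 = 10644.7.
Share for 5: 3091.5/10644.7 = 0.29043.
n_5 = 600 × 0.29043 = 174.256... → 174.

174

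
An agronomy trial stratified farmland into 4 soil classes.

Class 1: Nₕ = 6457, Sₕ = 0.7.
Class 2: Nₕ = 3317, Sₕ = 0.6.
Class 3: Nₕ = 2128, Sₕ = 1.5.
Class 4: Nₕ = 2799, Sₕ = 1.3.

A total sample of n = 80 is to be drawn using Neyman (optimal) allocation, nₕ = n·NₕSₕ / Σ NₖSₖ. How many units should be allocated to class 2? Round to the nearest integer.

1: NₕSₕ = 6457·0.7 = 4519.9
2: NₕSₕ = 3317·0.6 = 1990.2
3: NₕSₕ = 2128·1.5 = 3192
4: NₕSₕ = 2799·1.3 = 3638.7
Σ NₕSₕ = 13340.8.
n_2 = 80·1990.2/13340.8 = 11.935... → 12.

12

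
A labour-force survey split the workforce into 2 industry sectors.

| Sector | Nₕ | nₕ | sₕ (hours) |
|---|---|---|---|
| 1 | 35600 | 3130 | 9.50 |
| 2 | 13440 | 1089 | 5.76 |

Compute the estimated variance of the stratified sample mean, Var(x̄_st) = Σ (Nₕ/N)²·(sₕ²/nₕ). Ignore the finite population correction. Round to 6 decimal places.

0.017483

N = 49040; Wₕ = Nₕ/N.
sector 1: (35600/49040)²·9.50²/3130 = 0.015195043
sector 2: (13440/49040)²·5.76²/1089 = 0.002288309
Sum = 0.017483353 → 0.017483.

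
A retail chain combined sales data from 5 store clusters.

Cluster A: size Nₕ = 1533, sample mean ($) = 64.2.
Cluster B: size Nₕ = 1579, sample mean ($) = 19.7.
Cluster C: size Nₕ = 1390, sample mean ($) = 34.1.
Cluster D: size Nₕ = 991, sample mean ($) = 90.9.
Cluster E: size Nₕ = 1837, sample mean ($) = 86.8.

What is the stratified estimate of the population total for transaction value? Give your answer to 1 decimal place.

426457.4

Population total = Σ Nₕ·x̄ₕ (each stratum's size times its mean).
1533·64.2 + 1579·19.7 + 1390·34.1 + 991·90.9 + 1837·86.8 = 98418.6 + 31106.3 + 47399 + 90081.9 + 159451.6 = 426457.4.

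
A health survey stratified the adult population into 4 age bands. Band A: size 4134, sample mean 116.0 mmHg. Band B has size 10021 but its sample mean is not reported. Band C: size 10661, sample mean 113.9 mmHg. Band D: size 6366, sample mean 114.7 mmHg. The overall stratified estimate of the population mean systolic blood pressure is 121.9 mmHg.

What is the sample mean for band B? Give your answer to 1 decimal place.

N = 4134 + 10021 + 10661 + 6366 = 31182.
Overall total = μ·N = 121.9·31182 = 3801085.8.
Subtract the known strata: 4134·116.0 + 10661·113.9 + 6366·114.7 = 2424012.1.
Remaining total for band B: 3801085.8 − 2424012.1 = 1377073.7.
Divide by its size: 1377073.7 / 10021 = 137.419... → 137.4.

137.4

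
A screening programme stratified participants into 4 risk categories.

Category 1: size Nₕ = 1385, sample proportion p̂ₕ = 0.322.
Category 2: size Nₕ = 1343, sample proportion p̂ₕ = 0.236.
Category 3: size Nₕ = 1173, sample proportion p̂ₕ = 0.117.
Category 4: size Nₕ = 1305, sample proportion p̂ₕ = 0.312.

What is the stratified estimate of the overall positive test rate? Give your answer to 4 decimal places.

0.2511

Wₕ = Nₕ/N with N = 5206: 0.2660, 0.2580, 0.2253, 0.2507.
p̂_st = 0.2660·0.322 + 0.2580·0.236 + 0.2253·0.117 + 0.2507·0.312 ≈ 0.251118... → 0.2511.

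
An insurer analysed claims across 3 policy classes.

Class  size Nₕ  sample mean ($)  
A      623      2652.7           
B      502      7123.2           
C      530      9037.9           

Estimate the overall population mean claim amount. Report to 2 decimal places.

6053.51

N = 1655; weights Wₕ = Nₕ/N = (0.3764, 0.3033, 0.3202).
x̄_st = Σ Wₕ·x̄ₕ = 0.3764·2652.7 + 0.3033·7123.2 + 0.3202·9037.9 ≈ 6053.5139...
→ 6053.51.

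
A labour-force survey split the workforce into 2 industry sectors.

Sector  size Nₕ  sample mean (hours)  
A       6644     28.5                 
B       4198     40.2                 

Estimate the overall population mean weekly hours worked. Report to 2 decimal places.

33.03

N = 6644 + 4198 = 10842.
Weight each subgroup mean by Nₕ/N and sum.
Σ Nₕx̄ₕ = 6644·28.5 + 4198·40.2 = 189354 + 168759.6 = 358113.6.
Divide by N: 358113.6 / 10842 = 33.0302... → 33.03.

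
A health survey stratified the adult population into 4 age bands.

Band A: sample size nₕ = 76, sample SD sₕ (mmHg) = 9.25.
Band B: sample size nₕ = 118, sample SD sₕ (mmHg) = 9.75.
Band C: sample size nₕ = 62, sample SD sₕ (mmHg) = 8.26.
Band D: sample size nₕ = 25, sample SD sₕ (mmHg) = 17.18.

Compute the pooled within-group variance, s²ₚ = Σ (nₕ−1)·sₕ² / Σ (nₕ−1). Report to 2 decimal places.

Degrees of freedom: 75 + 117 + 61 + 24 = 277.
Σ(nₕ−1)sₕ² = 75·85.5625 + 117·95.0625 + 61·68.2276 + 24·295.1524 = 28785.0412.
s²ₚ = 28785.0412 / 277 = 103.9171... → 103.92.

103.92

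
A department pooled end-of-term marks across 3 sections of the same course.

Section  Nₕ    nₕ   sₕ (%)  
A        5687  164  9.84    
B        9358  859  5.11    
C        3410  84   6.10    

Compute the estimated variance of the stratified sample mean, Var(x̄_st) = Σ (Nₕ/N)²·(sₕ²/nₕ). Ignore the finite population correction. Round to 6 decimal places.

N = 18455; Wₕ = Nₕ/N.
section A: (5687/18455)²·9.84²/164 = 0.056064081
section B: (9358/18455)²·5.11²/859 = 0.007816037
section C: (3410/18455)²·6.10²/84 = 0.015123804
Sum = 0.079003922 → 0.079004.

0.079004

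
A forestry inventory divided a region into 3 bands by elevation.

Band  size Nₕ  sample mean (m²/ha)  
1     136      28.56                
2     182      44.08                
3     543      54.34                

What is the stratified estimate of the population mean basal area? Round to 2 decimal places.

x̄_st = (Σ Nₕx̄ₕ) / (Σ Nₕ) = (136·28.56 + 182·44.08 + 543·54.34) / 861
= 41413.34 / 861 = 48.0991... → 48.10.

48.10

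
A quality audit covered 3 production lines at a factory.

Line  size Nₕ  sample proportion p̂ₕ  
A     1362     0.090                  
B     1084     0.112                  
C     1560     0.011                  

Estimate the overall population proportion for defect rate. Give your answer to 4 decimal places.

N = 1362 + 1084 + 1560 = 4006.
Overall proportion = Σ (Nₕ/N)·p̂ₕ.
Σ Nₕp̂ₕ = 122.58 + 121.408 + 17.16 = 261.148.
261.148 / 4006 = 0.065189... → 0.0652.

0.0652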